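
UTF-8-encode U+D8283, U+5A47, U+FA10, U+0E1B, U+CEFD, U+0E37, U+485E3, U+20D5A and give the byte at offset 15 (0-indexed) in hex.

U+D8283 → 4-byte form F3 98 8A 83 at offsets 0–3.
U+5A47 → 3-byte form E5 A9 87 at offsets 4–6.
U+FA10 → 3-byte form EF A8 90 at offsets 7–9.
U+0E1B → 3-byte form E0 B8 9B at offsets 10–12.
U+CEFD → 3-byte form EC BB BD at offsets 13–15.
Offset 15 falls in char 5's range; it's byte 3 of EC BB BD = 0xBD.

0xBD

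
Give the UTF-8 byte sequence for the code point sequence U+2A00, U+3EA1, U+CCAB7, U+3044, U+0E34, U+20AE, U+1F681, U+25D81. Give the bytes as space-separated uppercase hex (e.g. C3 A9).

E2 A8 80 E3 BA A1 F3 8C AA B7 E3 81 84 E0 B8 B4 E2 82 AE F0 9F 9A 81 F0 A5 B6 81

U+2A00: 3-byte form → E2 A8 80.
U+3EA1: 3-byte form → E3 BA A1.
U+CCAB7: 4-byte form → F3 8C AA B7.
U+3044: 3-byte form → E3 81 84.
U+0E34: 3-byte form → E0 B8 B4.
U+20AE: 3-byte form → E2 82 AE.
U+1F681: 4-byte form → F0 9F 9A 81.
U+25D81: 4-byte form → F0 A5 B6 81.
Concatenated (27 bytes): E2 A8 80 E3 BA A1 F3 8C AA B7 E3 81 84 E0 B8 B4 E2 82 AE F0 9F 9A 81 F0 A5 B6 81.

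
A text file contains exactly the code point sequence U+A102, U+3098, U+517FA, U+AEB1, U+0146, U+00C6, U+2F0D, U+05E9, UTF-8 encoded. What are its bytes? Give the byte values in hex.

U+A102: 3-byte form → EA 84 82.
U+3098: 3-byte form → E3 82 98.
U+517FA: 4-byte form → F1 91 9F BA.
U+AEB1: 3-byte form → EA BA B1.
U+0146: 2-byte form → C5 86.
U+00C6: 2-byte form → C3 86.
U+2F0D: 3-byte form → E2 BC 8D.
U+05E9: 2-byte form → D7 A9.
Concatenated (22 bytes): EA 84 82 E3 82 98 F1 91 9F BA EA BA B1 C5 86 C3 86 E2 BC 8D D7 A9.

EA 84 82 E3 82 98 F1 91 9F BA EA BA B1 C5 86 C3 86 E2 BC 8D D7 A9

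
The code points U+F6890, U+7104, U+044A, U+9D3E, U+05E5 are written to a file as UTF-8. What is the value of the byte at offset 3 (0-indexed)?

0x90

U+F6890 → 4-byte form F3 B6 A2 90 at offsets 0–3.
Offset 3 falls in char 1's range; it's byte 4 of F3 B6 A2 90 = 0x90.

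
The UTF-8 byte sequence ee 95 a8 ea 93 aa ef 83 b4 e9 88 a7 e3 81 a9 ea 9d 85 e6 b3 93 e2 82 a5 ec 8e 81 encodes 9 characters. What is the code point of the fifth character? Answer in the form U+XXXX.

U+3069

Offset 0: leading byte 0xEE = 11101110 → 3-byte char #1 = EE 95 A8.
Offset 3: leading byte 0xEA = 11101010 → 3-byte char #2 = EA 93 AA.
Offset 6: leading byte 0xEF = 11101111 → 3-byte char #3 = EF 83 B4.
Offset 9: leading byte 0xE9 = 11101001 → 3-byte char #4 = E9 88 A7.
Offset 12: leading byte 0xE3 = 11100011 → 3-byte char #5 = E3 81 A9.
Leading byte 0xE3 = 11100011 matches 1110xxxx → 3-byte sequence.
Byte 1: 0xE3 = 11100011, payload 0011 (4 bits).
Byte 2: 0x81 = 10000001 (10xxxxxx ✓), payload 000001.
Byte 3: 0xA9 = 10101001 (10xxxxxx ✓), payload 101001.
Concatenate: 0011000001101001 = 0x3069 (16 bits → U+3069).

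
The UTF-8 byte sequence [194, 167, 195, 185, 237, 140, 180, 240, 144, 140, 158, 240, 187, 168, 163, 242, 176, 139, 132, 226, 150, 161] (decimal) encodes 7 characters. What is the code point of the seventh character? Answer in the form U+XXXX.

U+25A1

Offset 0: leading byte 0xC2 = 11000010 → 2-byte char #1 = C2 A7.
Offset 2: leading byte 0xC3 = 11000011 → 2-byte char #2 = C3 B9.
Offset 4: leading byte 0xED = 11101101 → 3-byte char #3 = ED 8C B4.
Offset 7: leading byte 0xF0 = 11110000 → 4-byte char #4 = F0 90 8C 9E.
Offset 11: leading byte 0xF0 = 11110000 → 4-byte char #5 = F0 BB A8 A3.
Offset 15: leading byte 0xF2 = 11110010 → 4-byte char #6 = F2 B0 8B 84.
Offset 19: leading byte 0xE2 = 11100010 → 3-byte char #7 = E2 96 A1.
Leading byte 0xE2 = 11100010 matches 1110xxxx → 3-byte sequence.
Byte 1: 0xE2 = 11100010, payload 0010 (4 bits).
Byte 2: 0x96 = 10010110 (10xxxxxx ✓), payload 010110.
Byte 3: 0xA1 = 10100001 (10xxxxxx ✓), payload 100001.
Concatenate: 0010010110100001 = 0x25A1 (16 bits → U+25A1).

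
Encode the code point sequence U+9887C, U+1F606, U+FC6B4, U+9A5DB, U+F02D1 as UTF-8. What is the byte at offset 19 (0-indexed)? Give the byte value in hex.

U+9887C → 4-byte form F2 98 A1 BC at offsets 0–3.
U+1F606 → 4-byte form F0 9F 98 86 at offsets 4–7.
U+FC6B4 → 4-byte form F3 BC 9A B4 at offsets 8–11.
U+9A5DB → 4-byte form F2 9A 97 9B at offsets 12–15.
U+F02D1 → 4-byte form F3 B0 8B 91 at offsets 16–19.
Offset 19 falls in char 5's range; it's byte 4 of F3 B0 8B 91 = 0x91.

0x91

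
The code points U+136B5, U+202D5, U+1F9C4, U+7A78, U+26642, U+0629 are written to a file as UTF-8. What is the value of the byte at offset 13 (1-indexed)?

1-indexed offset 13 is 0-indexed offset 12.
U+136B5 → 4-byte form F0 93 9A B5 at offsets 0–3.
U+202D5 → 4-byte form F0 A0 8B 95 at offsets 4–7.
U+1F9C4 → 4-byte form F0 9F A7 84 at offsets 8–11.
U+7A78 → 3-byte form E7 A9 B8 at offsets 12–14.
Offset 12 falls in char 4's range; it's byte 1 of E7 A9 B8 = 0xE7.

0xE7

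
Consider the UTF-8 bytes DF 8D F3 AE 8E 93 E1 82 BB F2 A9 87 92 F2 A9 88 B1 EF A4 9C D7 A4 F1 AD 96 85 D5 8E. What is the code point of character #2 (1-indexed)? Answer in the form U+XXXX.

U+EE393

Offset 0: leading byte 0xDF = 11011111 → 2-byte char #1 = DF 8D.
Offset 2: leading byte 0xF3 = 11110011 → 4-byte char #2 = F3 AE 8E 93.
Leading byte 0xF3 = 11110011 matches 11110xxx → 4-byte sequence.
Byte 1: 0xF3 = 11110011, payload 011 (3 bits).
Byte 2: 0xAE = 10101110 (10xxxxxx ✓), payload 101110.
Byte 3: 0x8E = 10001110 (10xxxxxx ✓), payload 001110.
Byte 4: 0x93 = 10010011 (10xxxxxx ✓), payload 010011.
Concatenate: 011101110001110010011 = 0xEE393 (21 bits → U+EE393).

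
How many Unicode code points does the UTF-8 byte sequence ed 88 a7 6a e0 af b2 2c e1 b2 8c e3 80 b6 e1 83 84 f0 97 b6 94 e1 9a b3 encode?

9

Byte at offset 0: 0xED = 11101101 → 3-byte char (#1). Advance 3.
Byte at offset 3: 0x6A = 01101010 → 1-byte char (#2). Advance 1.
Byte at offset 4: 0xE0 = 11100000 → 3-byte char (#3). Advance 3.
Byte at offset 7: 0x2C = 00101100 → 1-byte char (#4). Advance 1.
Byte at offset 8: 0xE1 = 11100001 → 3-byte char (#5). Advance 3.
Byte at offset 11: 0xE3 = 11100011 → 3-byte char (#6). Advance 3.
Byte at offset 14: 0xE1 = 11100001 → 3-byte char (#7). Advance 3.
Byte at offset 17: 0xF0 = 11110000 → 4-byte char (#8). Advance 4.
Byte at offset 21: 0xE1 = 11100001 → 3-byte char (#9). Advance 3.
Reached end at offset 24 after 9 code points.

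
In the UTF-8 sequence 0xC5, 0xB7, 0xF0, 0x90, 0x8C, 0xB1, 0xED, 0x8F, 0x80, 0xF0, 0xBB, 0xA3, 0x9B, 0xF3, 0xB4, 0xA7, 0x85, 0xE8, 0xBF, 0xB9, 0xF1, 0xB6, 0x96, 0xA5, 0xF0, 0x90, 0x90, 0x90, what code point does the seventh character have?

U+765A5

Offset 0: leading byte 0xC5 = 11000101 → 2-byte char #1 = C5 B7.
Offset 2: leading byte 0xF0 = 11110000 → 4-byte char #2 = F0 90 8C B1.
Offset 6: leading byte 0xED = 11101101 → 3-byte char #3 = ED 8F 80.
Offset 9: leading byte 0xF0 = 11110000 → 4-byte char #4 = F0 BB A3 9B.
Offset 13: leading byte 0xF3 = 11110011 → 4-byte char #5 = F3 B4 A7 85.
Offset 17: leading byte 0xE8 = 11101000 → 3-byte char #6 = E8 BF B9.
Offset 20: leading byte 0xF1 = 11110001 → 4-byte char #7 = F1 B6 96 A5.
Leading byte 0xF1 = 11110001 matches 11110xxx → 4-byte sequence.
Byte 1: 0xF1 = 11110001, payload 001 (3 bits).
Byte 2: 0xB6 = 10110110 (10xxxxxx ✓), payload 110110.
Byte 3: 0x96 = 10010110 (10xxxxxx ✓), payload 010110.
Byte 4: 0xA5 = 10100101 (10xxxxxx ✓), payload 100101.
Concatenate: 001110110010110100101 = 0x765A5 (21 bits → U+765A5).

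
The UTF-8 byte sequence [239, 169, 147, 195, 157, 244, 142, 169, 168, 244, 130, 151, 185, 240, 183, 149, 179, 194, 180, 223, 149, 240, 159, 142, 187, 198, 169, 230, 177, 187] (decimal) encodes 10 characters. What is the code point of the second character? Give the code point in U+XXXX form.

U+00DD

Offset 0: leading byte 0xEF = 11101111 → 3-byte char #1 = EF A9 93.
Offset 3: leading byte 0xC3 = 11000011 → 2-byte char #2 = C3 9D.
Leading byte 0xC3 = 11000011 matches 110xxxxx → 2-byte sequence.
Byte 1: 0xC3 = 11000011, payload 00011 (5 bits).
Byte 2: 0x9D = 10011101 (10xxxxxx ✓), payload 011101.
Concatenate: 00011011101 = 0xDD (11 bits → U+00DD).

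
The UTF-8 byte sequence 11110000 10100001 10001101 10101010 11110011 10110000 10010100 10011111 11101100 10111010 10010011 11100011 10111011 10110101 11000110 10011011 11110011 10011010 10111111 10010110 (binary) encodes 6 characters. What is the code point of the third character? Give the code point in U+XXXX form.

U+CE93

Offset 0: leading byte 0xF0 = 11110000 → 4-byte char #1 = F0 A1 8D AA.
Offset 4: leading byte 0xF3 = 11110011 → 4-byte char #2 = F3 B0 94 9F.
Offset 8: leading byte 0xEC = 11101100 → 3-byte char #3 = EC BA 93.
Leading byte 0xEC = 11101100 matches 1110xxxx → 3-byte sequence.
Byte 1: 0xEC = 11101100, payload 1100 (4 bits).
Byte 2: 0xBA = 10111010 (10xxxxxx ✓), payload 111010.
Byte 3: 0x93 = 10010011 (10xxxxxx ✓), payload 010011.
Concatenate: 1100111010010011 = 0xCE93 (16 bits → U+CE93).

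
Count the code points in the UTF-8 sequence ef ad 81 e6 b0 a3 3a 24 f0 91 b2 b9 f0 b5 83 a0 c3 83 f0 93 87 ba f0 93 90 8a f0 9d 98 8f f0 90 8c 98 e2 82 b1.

12

Byte at offset 0: 0xEF = 11101111 → 3-byte char (#1). Advance 3.
Byte at offset 3: 0xE6 = 11100110 → 3-byte char (#2). Advance 3.
Byte at offset 6: 0x3A = 00111010 → 1-byte char (#3). Advance 1.
Byte at offset 7: 0x24 = 00100100 → 1-byte char (#4). Advance 1.
Byte at offset 8: 0xF0 = 11110000 → 4-byte char (#5). Advance 4.
Byte at offset 12: 0xF0 = 11110000 → 4-byte char (#6). Advance 4.
Byte at offset 16: 0xC3 = 11000011 → 2-byte char (#7). Advance 2.
Byte at offset 18: 0xF0 = 11110000 → 4-byte char (#8). Advance 4.
Byte at offset 22: 0xF0 = 11110000 → 4-byte char (#9). Advance 4.
Byte at offset 26: 0xF0 = 11110000 → 4-byte char (#10). Advance 4.
Byte at offset 30: 0xF0 = 11110000 → 4-byte char (#11). Advance 4.
Byte at offset 34: 0xE2 = 11100010 → 3-byte char (#12). Advance 3.
Reached end at offset 37 after 12 code points.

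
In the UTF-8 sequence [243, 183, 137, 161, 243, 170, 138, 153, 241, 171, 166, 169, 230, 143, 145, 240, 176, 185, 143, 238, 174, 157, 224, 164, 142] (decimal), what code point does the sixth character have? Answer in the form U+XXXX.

Offset 0: leading byte 0xF3 = 11110011 → 4-byte char #1 = F3 B7 89 A1.
Offset 4: leading byte 0xF3 = 11110011 → 4-byte char #2 = F3 AA 8A 99.
Offset 8: leading byte 0xF1 = 11110001 → 4-byte char #3 = F1 AB A6 A9.
Offset 12: leading byte 0xE6 = 11100110 → 3-byte char #4 = E6 8F 91.
Offset 15: leading byte 0xF0 = 11110000 → 4-byte char #5 = F0 B0 B9 8F.
Offset 19: leading byte 0xEE = 11101110 → 3-byte char #6 = EE AE 9D.
Leading byte 0xEE = 11101110 matches 1110xxxx → 3-byte sequence.
Byte 1: 0xEE = 11101110, payload 1110 (4 bits).
Byte 2: 0xAE = 10101110 (10xxxxxx ✓), payload 101110.
Byte 3: 0x9D = 10011101 (10xxxxxx ✓), payload 011101.
Concatenate: 1110101110011101 = 0xEB9D (16 bits → U+EB9D).

U+EB9D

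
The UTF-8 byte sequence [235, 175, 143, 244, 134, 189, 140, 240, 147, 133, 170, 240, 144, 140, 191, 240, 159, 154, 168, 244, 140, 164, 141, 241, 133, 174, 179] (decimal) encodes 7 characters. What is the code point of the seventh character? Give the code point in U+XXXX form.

Offset 0: leading byte 0xEB = 11101011 → 3-byte char #1 = EB AF 8F.
Offset 3: leading byte 0xF4 = 11110100 → 4-byte char #2 = F4 86 BD 8C.
Offset 7: leading byte 0xF0 = 11110000 → 4-byte char #3 = F0 93 85 AA.
Offset 11: leading byte 0xF0 = 11110000 → 4-byte char #4 = F0 90 8C BF.
Offset 15: leading byte 0xF0 = 11110000 → 4-byte char #5 = F0 9F 9A A8.
Offset 19: leading byte 0xF4 = 11110100 → 4-byte char #6 = F4 8C A4 8D.
Offset 23: leading byte 0xF1 = 11110001 → 4-byte char #7 = F1 85 AE B3.
Leading byte 0xF1 = 11110001 matches 11110xxx → 4-byte sequence.
Byte 1: 0xF1 = 11110001, payload 001 (3 bits).
Byte 2: 0x85 = 10000101 (10xxxxxx ✓), payload 000101.
Byte 3: 0xAE = 10101110 (10xxxxxx ✓), payload 101110.
Byte 4: 0xB3 = 10110011 (10xxxxxx ✓), payload 110011.
Concatenate: 001000101101110110011 = 0x45BB3 (21 bits → U+45BB3).

U+45BB3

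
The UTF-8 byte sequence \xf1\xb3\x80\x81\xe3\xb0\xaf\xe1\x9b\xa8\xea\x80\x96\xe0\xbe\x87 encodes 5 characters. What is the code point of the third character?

U+16E8

Offset 0: leading byte 0xF1 = 11110001 → 4-byte char #1 = F1 B3 80 81.
Offset 4: leading byte 0xE3 = 11100011 → 3-byte char #2 = E3 B0 AF.
Offset 7: leading byte 0xE1 = 11100001 → 3-byte char #3 = E1 9B A8.
Leading byte 0xE1 = 11100001 matches 1110xxxx → 3-byte sequence.
Byte 1: 0xE1 = 11100001, payload 0001 (4 bits).
Byte 2: 0x9B = 10011011 (10xxxxxx ✓), payload 011011.
Byte 3: 0xA8 = 10101000 (10xxxxxx ✓), payload 101000.
Concatenate: 0001011011101000 = 0x16E8 (16 bits → U+16E8).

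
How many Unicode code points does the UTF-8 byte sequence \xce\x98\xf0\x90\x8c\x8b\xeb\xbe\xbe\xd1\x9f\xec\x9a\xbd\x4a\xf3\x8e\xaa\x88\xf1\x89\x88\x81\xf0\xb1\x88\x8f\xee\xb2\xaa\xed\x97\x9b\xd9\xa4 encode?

Byte at offset 0: 0xCE = 11001110 → 2-byte char (#1). Advance 2.
Byte at offset 2: 0xF0 = 11110000 → 4-byte char (#2). Advance 4.
Byte at offset 6: 0xEB = 11101011 → 3-byte char (#3). Advance 3.
Byte at offset 9: 0xD1 = 11010001 → 2-byte char (#4). Advance 2.
Byte at offset 11: 0xEC = 11101100 → 3-byte char (#5). Advance 3.
Byte at offset 14: 0x4A = 01001010 → 1-byte char (#6). Advance 1.
Byte at offset 15: 0xF3 = 11110011 → 4-byte char (#7). Advance 4.
Byte at offset 19: 0xF1 = 11110001 → 4-byte char (#8). Advance 4.
Byte at offset 23: 0xF0 = 11110000 → 4-byte char (#9). Advance 4.
Byte at offset 27: 0xEE = 11101110 → 3-byte char (#10). Advance 3.
Byte at offset 30: 0xED = 11101101 → 3-byte char (#11). Advance 3.
Byte at offset 33: 0xD9 = 11011001 → 2-byte char (#12). Advance 2.
Reached end at offset 35 after 12 code points.

12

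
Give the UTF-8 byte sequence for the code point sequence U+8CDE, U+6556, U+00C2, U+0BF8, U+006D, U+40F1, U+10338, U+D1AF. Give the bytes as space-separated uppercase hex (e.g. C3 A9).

U+8CDE: 3-byte form → E8 B3 9E.
U+6556: 3-byte form → E6 95 96.
U+00C2: 2-byte form → C3 82.
U+0BF8: 3-byte form → E0 AF B8.
U+006D: 1-byte form → 6D.
U+40F1: 3-byte form → E4 83 B1.
U+10338: 4-byte form → F0 90 8C B8.
U+D1AF: 3-byte form → ED 86 AF.
Concatenated (22 bytes): E8 B3 9E E6 95 96 C3 82 E0 AF B8 6D E4 83 B1 F0 90 8C B8 ED 86 AF.

E8 B3 9E E6 95 96 C3 82 E0 AF B8 6D E4 83 B1 F0 90 8C B8 ED 86 AF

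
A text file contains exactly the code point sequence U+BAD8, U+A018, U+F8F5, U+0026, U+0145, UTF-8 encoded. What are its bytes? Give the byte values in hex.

U+BAD8: 3-byte form → EB AB 98.
U+A018: 3-byte form → EA 80 98.
U+F8F5: 3-byte form → EF A3 B5.
U+0026: 1-byte form → 26.
U+0145: 2-byte form → C5 85.
Concatenated (12 bytes): EB AB 98 EA 80 98 EF A3 B5 26 C5 85.

EB AB 98 EA 80 98 EF A3 B5 26 C5 85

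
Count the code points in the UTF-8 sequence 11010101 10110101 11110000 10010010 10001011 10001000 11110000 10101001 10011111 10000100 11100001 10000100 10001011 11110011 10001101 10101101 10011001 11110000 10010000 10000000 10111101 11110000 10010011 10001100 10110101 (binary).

7

Byte at offset 0: 0xD5 = 11010101 → 2-byte char (#1). Advance 2.
Byte at offset 2: 0xF0 = 11110000 → 4-byte char (#2). Advance 4.
Byte at offset 6: 0xF0 = 11110000 → 4-byte char (#3). Advance 4.
Byte at offset 10: 0xE1 = 11100001 → 3-byte char (#4). Advance 3.
Byte at offset 13: 0xF3 = 11110011 → 4-byte char (#5). Advance 4.
Byte at offset 17: 0xF0 = 11110000 → 4-byte char (#6). Advance 4.
Byte at offset 21: 0xF0 = 11110000 → 4-byte char (#7). Advance 4.
Reached end at offset 25 after 7 code points.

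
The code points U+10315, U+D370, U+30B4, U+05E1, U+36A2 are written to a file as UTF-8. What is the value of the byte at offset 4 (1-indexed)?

1-indexed offset 4 is 0-indexed offset 3.
U+10315 → 4-byte form F0 90 8C 95 at offsets 0–3.
Offset 3 falls in char 1's range; it's byte 4 of F0 90 8C 95 = 0x95.

0x95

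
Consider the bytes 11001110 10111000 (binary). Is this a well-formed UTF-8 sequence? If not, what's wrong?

Leading byte 0xCE = 11001110 → 2-byte form.
Continuation bytes 0xB8=10111000 all match 10xxxxxx.
Decoded value 0x3B8 is ≥ 0x80 (shortest form) and not a surrogate.

valid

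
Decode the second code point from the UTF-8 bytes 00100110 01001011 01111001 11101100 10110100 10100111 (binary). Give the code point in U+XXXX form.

U+004B

Offset 0: leading byte 0x26 = 00100110 → 1-byte char #1 = 26.
Offset 1: leading byte 0x4B = 01001011 → 1-byte char #2 = 4B.
Leading byte 0x4B = 01001011 matches 0xxxxxxx → 1-byte sequence.
Byte 1: 0x4B = 01001011, payload 1001011 (7 bits).
Concatenate: 1001011 = 0x4B (7 bits → U+004B).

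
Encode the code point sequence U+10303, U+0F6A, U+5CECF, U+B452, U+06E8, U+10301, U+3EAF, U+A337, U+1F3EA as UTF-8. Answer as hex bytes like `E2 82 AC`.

F0 90 8C 83 E0 BD AA F1 9C BB 8F EB 91 92 DB A8 F0 90 8C 81 E3 BA AF EA 8C B7 F0 9F 8F AA

U+10303: 4-byte form → F0 90 8C 83.
U+0F6A: 3-byte form → E0 BD AA.
U+5CECF: 4-byte form → F1 9C BB 8F.
U+B452: 3-byte form → EB 91 92.
U+06E8: 2-byte form → DB A8.
U+10301: 4-byte form → F0 90 8C 81.
U+3EAF: 3-byte form → E3 BA AF.
U+A337: 3-byte form → EA 8C B7.
U+1F3EA: 4-byte form → F0 9F 8F AA.
Concatenated (30 bytes): F0 90 8C 83 E0 BD AA F1 9C BB 8F EB 91 92 DB A8 F0 90 8C 81 E3 BA AF EA 8C B7 F0 9F 8F AA.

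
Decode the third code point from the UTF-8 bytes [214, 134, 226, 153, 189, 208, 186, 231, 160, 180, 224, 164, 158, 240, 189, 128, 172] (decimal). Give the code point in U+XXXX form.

Offset 0: leading byte 0xD6 = 11010110 → 2-byte char #1 = D6 86.
Offset 2: leading byte 0xE2 = 11100010 → 3-byte char #2 = E2 99 BD.
Offset 5: leading byte 0xD0 = 11010000 → 2-byte char #3 = D0 BA.
Leading byte 0xD0 = 11010000 matches 110xxxxx → 2-byte sequence.
Byte 1: 0xD0 = 11010000, payload 10000 (5 bits).
Byte 2: 0xBA = 10111010 (10xxxxxx ✓), payload 111010.
Concatenate: 10000111010 = 0x43A (11 bits → U+043A).

U+043A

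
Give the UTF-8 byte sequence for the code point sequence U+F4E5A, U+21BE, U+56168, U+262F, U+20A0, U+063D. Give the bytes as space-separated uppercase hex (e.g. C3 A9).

U+F4E5A: 4-byte form → F3 B4 B9 9A.
U+21BE: 3-byte form → E2 86 BE.
U+56168: 4-byte form → F1 96 85 A8.
U+262F: 3-byte form → E2 98 AF.
U+20A0: 3-byte form → E2 82 A0.
U+063D: 2-byte form → D8 BD.
Concatenated (19 bytes): F3 B4 B9 9A E2 86 BE F1 96 85 A8 E2 98 AF E2 82 A0 D8 BD.

F3 B4 B9 9A E2 86 BE F1 96 85 A8 E2 98 AF E2 82 A0 D8 BD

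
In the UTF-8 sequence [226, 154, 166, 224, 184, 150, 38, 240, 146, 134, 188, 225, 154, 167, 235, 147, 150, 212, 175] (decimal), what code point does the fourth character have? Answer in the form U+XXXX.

Offset 0: leading byte 0xE2 = 11100010 → 3-byte char #1 = E2 9A A6.
Offset 3: leading byte 0xE0 = 11100000 → 3-byte char #2 = E0 B8 96.
Offset 6: leading byte 0x26 = 00100110 → 1-byte char #3 = 26.
Offset 7: leading byte 0xF0 = 11110000 → 4-byte char #4 = F0 92 86 BC.
Leading byte 0xF0 = 11110000 matches 11110xxx → 4-byte sequence.
Byte 1: 0xF0 = 11110000, payload 000 (3 bits).
Byte 2: 0x92 = 10010010 (10xxxxxx ✓), payload 010010.
Byte 3: 0x86 = 10000110 (10xxxxxx ✓), payload 000110.
Byte 4: 0xBC = 10111100 (10xxxxxx ✓), payload 111100.
Concatenate: 000010010000110111100 = 0x121BC (21 bits → U+121BC).

U+121BC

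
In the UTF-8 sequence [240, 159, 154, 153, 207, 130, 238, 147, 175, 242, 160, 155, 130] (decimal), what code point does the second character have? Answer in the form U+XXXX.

U+03C2

Offset 0: leading byte 0xF0 = 11110000 → 4-byte char #1 = F0 9F 9A 99.
Offset 4: leading byte 0xCF = 11001111 → 2-byte char #2 = CF 82.
Leading byte 0xCF = 11001111 matches 110xxxxx → 2-byte sequence.
Byte 1: 0xCF = 11001111, payload 01111 (5 bits).
Byte 2: 0x82 = 10000010 (10xxxxxx ✓), payload 000010.
Concatenate: 01111000010 = 0x3C2 (11 bits → U+03C2).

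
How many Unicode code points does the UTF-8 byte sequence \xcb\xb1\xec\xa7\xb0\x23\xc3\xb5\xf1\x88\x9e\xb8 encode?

5

Byte at offset 0: 0xCB = 11001011 → 2-byte char (#1). Advance 2.
Byte at offset 2: 0xEC = 11101100 → 3-byte char (#2). Advance 3.
Byte at offset 5: 0x23 = 00100011 → 1-byte char (#3). Advance 1.
Byte at offset 6: 0xC3 = 11000011 → 2-byte char (#4). Advance 2.
Byte at offset 8: 0xF1 = 11110001 → 4-byte char (#5). Advance 4.
Reached end at offset 12 after 5 code points.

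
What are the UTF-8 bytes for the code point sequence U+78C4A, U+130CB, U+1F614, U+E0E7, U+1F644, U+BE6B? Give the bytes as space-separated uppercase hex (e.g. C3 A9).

U+78C4A: 4-byte form → F1 B8 B1 8A.
U+130CB: 4-byte form → F0 93 83 8B.
U+1F614: 4-byte form → F0 9F 98 94.
U+E0E7: 3-byte form → EE 83 A7.
U+1F644: 4-byte form → F0 9F 99 84.
U+BE6B: 3-byte form → EB B9 AB.
Concatenated (22 bytes): F1 B8 B1 8A F0 93 83 8B F0 9F 98 94 EE 83 A7 F0 9F 99 84 EB B9 AB.

F1 B8 B1 8A F0 93 83 8B F0 9F 98 94 EE 83 A7 F0 9F 99 84 EB B9 AB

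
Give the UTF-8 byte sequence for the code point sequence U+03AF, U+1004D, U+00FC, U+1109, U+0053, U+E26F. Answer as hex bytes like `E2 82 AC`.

U+03AF: 2-byte form → CE AF.
U+1004D: 4-byte form → F0 90 81 8D.
U+00FC: 2-byte form → C3 BC.
U+1109: 3-byte form → E1 84 89.
U+0053: 1-byte form → 53.
U+E26F: 3-byte form → EE 89 AF.
Concatenated (15 bytes): CE AF F0 90 81 8D C3 BC E1 84 89 53 EE 89 AF.

CE AF F0 90 81 8D C3 BC E1 84 89 53 EE 89 AF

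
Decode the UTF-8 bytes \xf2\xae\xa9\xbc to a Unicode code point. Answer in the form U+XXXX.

U+AEA7C

Leading byte 0xF2 = 11110010 matches 11110xxx → 4-byte sequence.
Byte 1: 0xF2 = 11110010, payload 010 (3 bits).
Byte 2: 0xAE = 10101110 (10xxxxxx ✓), payload 101110.
Byte 3: 0xA9 = 10101001 (10xxxxxx ✓), payload 101001.
Byte 4: 0xBC = 10111100 (10xxxxxx ✓), payload 111100.
Concatenate: 010101110101001111100 = 0xAEA7C (21 bits → U+AEA7C).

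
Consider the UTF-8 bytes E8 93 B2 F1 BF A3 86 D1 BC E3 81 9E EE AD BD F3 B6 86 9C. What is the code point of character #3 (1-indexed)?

U+047C

Offset 0: leading byte 0xE8 = 11101000 → 3-byte char #1 = E8 93 B2.
Offset 3: leading byte 0xF1 = 11110001 → 4-byte char #2 = F1 BF A3 86.
Offset 7: leading byte 0xD1 = 11010001 → 2-byte char #3 = D1 BC.
Leading byte 0xD1 = 11010001 matches 110xxxxx → 2-byte sequence.
Byte 1: 0xD1 = 11010001, payload 10001 (5 bits).
Byte 2: 0xBC = 10111100 (10xxxxxx ✓), payload 111100.
Concatenate: 10001111100 = 0x47C (11 bits → U+047C).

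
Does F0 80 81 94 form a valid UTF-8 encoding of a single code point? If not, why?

Leading byte 0xF0 = 11110000 → 4-byte form.
Continuation bytes all match 10xxxxxx. Payload decodes to 0x54.
But 0x54 < 0x10000, the minimum for a 4-byte sequence — this is an overlong encoding.

invalid (overlong encoding)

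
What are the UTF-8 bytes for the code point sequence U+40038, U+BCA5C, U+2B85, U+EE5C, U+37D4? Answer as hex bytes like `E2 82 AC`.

U+40038: 4-byte form → F1 80 80 B8.
U+BCA5C: 4-byte form → F2 BC A9 9C.
U+2B85: 3-byte form → E2 AE 85.
U+EE5C: 3-byte form → EE B9 9C.
U+37D4: 3-byte form → E3 9F 94.
Concatenated (17 bytes): F1 80 80 B8 F2 BC A9 9C E2 AE 85 EE B9 9C E3 9F 94.

F1 80 80 B8 F2 BC A9 9C E2 AE 85 EE B9 9C E3 9F 94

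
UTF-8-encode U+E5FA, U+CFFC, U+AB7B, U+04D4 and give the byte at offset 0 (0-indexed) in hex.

0xEE

U+E5FA → 3-byte form EE 97 BA at offsets 0–2.
Offset 0 falls in char 1's range; it's byte 1 of EE 97 BA = 0xEE.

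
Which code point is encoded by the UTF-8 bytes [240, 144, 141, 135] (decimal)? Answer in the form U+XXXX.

U+10347

Leading byte 0xF0 = 11110000 matches 11110xxx → 4-byte sequence.
Byte 1: 0xF0 = 11110000, payload 000 (3 bits).
Byte 2: 0x90 = 10010000 (10xxxxxx ✓), payload 010000.
Byte 3: 0x8D = 10001101 (10xxxxxx ✓), payload 001101.
Byte 4: 0x87 = 10000111 (10xxxxxx ✓), payload 000111.
Concatenate: 000010000001101000111 = 0x10347 (21 bits → U+10347).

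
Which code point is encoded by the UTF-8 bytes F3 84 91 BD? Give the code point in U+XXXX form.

Leading byte 0xF3 = 11110011 matches 11110xxx → 4-byte sequence.
Byte 1: 0xF3 = 11110011, payload 011 (3 bits).
Byte 2: 0x84 = 10000100 (10xxxxxx ✓), payload 000100.
Byte 3: 0x91 = 10010001 (10xxxxxx ✓), payload 010001.
Byte 4: 0xBD = 10111101 (10xxxxxx ✓), payload 111101.
Concatenate: 011000100010001111101 = 0xC447D (21 bits → U+C447D).

U+C447D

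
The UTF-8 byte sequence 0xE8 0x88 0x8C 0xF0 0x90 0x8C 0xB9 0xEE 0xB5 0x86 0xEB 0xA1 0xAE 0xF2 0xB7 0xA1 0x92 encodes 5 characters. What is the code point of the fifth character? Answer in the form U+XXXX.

U+B7852

Offset 0: leading byte 0xE8 = 11101000 → 3-byte char #1 = E8 88 8C.
Offset 3: leading byte 0xF0 = 11110000 → 4-byte char #2 = F0 90 8C B9.
Offset 7: leading byte 0xEE = 11101110 → 3-byte char #3 = EE B5 86.
Offset 10: leading byte 0xEB = 11101011 → 3-byte char #4 = EB A1 AE.
Offset 13: leading byte 0xF2 = 11110010 → 4-byte char #5 = F2 B7 A1 92.
Leading byte 0xF2 = 11110010 matches 11110xxx → 4-byte sequence.
Byte 1: 0xF2 = 11110010, payload 010 (3 bits).
Byte 2: 0xB7 = 10110111 (10xxxxxx ✓), payload 110111.
Byte 3: 0xA1 = 10100001 (10xxxxxx ✓), payload 100001.
Byte 4: 0x92 = 10010010 (10xxxxxx ✓), payload 010010.
Concatenate: 010110111100001010010 = 0xB7852 (21 bits → U+B7852).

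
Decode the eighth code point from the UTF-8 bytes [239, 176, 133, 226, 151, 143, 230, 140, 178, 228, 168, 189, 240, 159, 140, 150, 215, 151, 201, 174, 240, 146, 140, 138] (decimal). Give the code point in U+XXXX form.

U+1230A

Offset 0: leading byte 0xEF = 11101111 → 3-byte char #1 = EF B0 85.
Offset 3: leading byte 0xE2 = 11100010 → 3-byte char #2 = E2 97 8F.
Offset 6: leading byte 0xE6 = 11100110 → 3-byte char #3 = E6 8C B2.
Offset 9: leading byte 0xE4 = 11100100 → 3-byte char #4 = E4 A8 BD.
Offset 12: leading byte 0xF0 = 11110000 → 4-byte char #5 = F0 9F 8C 96.
Offset 16: leading byte 0xD7 = 11010111 → 2-byte char #6 = D7 97.
Offset 18: leading byte 0xC9 = 11001001 → 2-byte char #7 = C9 AE.
Offset 20: leading byte 0xF0 = 11110000 → 4-byte char #8 = F0 92 8C 8A.
Leading byte 0xF0 = 11110000 matches 11110xxx → 4-byte sequence.
Byte 1: 0xF0 = 11110000, payload 000 (3 bits).
Byte 2: 0x92 = 10010010 (10xxxxxx ✓), payload 010010.
Byte 3: 0x8C = 10001100 (10xxxxxx ✓), payload 001100.
Byte 4: 0x8A = 10001010 (10xxxxxx ✓), payload 001010.
Concatenate: 000010010001100001010 = 0x1230A (21 bits → U+1230A).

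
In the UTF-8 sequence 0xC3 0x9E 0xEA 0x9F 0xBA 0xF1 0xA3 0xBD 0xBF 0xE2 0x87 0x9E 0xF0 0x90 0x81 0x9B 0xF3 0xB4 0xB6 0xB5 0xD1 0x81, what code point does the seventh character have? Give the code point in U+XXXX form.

U+0441

Offset 0: leading byte 0xC3 = 11000011 → 2-byte char #1 = C3 9E.
Offset 2: leading byte 0xEA = 11101010 → 3-byte char #2 = EA 9F BA.
Offset 5: leading byte 0xF1 = 11110001 → 4-byte char #3 = F1 A3 BD BF.
Offset 9: leading byte 0xE2 = 11100010 → 3-byte char #4 = E2 87 9E.
Offset 12: leading byte 0xF0 = 11110000 → 4-byte char #5 = F0 90 81 9B.
Offset 16: leading byte 0xF3 = 11110011 → 4-byte char #6 = F3 B4 B6 B5.
Offset 20: leading byte 0xD1 = 11010001 → 2-byte char #7 = D1 81.
Leading byte 0xD1 = 11010001 matches 110xxxxx → 2-byte sequence.
Byte 1: 0xD1 = 11010001, payload 10001 (5 bits).
Byte 2: 0x81 = 10000001 (10xxxxxx ✓), payload 000001.
Concatenate: 10001000001 = 0x441 (11 bits → U+0441).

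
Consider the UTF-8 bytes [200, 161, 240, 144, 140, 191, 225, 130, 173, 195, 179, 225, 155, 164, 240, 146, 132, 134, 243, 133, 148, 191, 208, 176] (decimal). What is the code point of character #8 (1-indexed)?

Offset 0: leading byte 0xC8 = 11001000 → 2-byte char #1 = C8 A1.
Offset 2: leading byte 0xF0 = 11110000 → 4-byte char #2 = F0 90 8C BF.
Offset 6: leading byte 0xE1 = 11100001 → 3-byte char #3 = E1 82 AD.
Offset 9: leading byte 0xC3 = 11000011 → 2-byte char #4 = C3 B3.
Offset 11: leading byte 0xE1 = 11100001 → 3-byte char #5 = E1 9B A4.
Offset 14: leading byte 0xF0 = 11110000 → 4-byte char #6 = F0 92 84 86.
Offset 18: leading byte 0xF3 = 11110011 → 4-byte char #7 = F3 85 94 BF.
Offset 22: leading byte 0xD0 = 11010000 → 2-byte char #8 = D0 B0.
Leading byte 0xD0 = 11010000 matches 110xxxxx → 2-byte sequence.
Byte 1: 0xD0 = 11010000, payload 10000 (5 bits).
Byte 2: 0xB0 = 10110000 (10xxxxxx ✓), payload 110000.
Concatenate: 10000110000 = 0x430 (11 bits → U+0430).

U+0430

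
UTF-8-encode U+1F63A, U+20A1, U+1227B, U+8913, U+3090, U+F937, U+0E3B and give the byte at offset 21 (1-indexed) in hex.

1-indexed offset 21 is 0-indexed offset 20.
U+1F63A → 4-byte form F0 9F 98 BA at offsets 0–3.
U+20A1 → 3-byte form E2 82 A1 at offsets 4–6.
U+1227B → 4-byte form F0 92 89 BB at offsets 7–10.
U+8913 → 3-byte form E8 A4 93 at offsets 11–13.
U+3090 → 3-byte form E3 82 90 at offsets 14–16.
U+F937 → 3-byte form EF A4 B7 at offsets 17–19.
U+0E3B → 3-byte form E0 B8 BB at offsets 20–22.
Offset 20 falls in char 7's range; it's byte 1 of E0 B8 BB = 0xE0.

0xE0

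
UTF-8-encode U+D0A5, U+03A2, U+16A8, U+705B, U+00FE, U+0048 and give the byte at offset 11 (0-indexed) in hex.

U+D0A5 → 3-byte form ED 82 A5 at offsets 0–2.
U+03A2 → 2-byte form CE A2 at offsets 3–4.
U+16A8 → 3-byte form E1 9A A8 at offsets 5–7.
U+705B → 3-byte form E7 81 9B at offsets 8–10.
U+00FE → 2-byte form C3 BE at offsets 11–12.
Offset 11 falls in char 5's range; it's byte 1 of C3 BE = 0xC3.

0xC3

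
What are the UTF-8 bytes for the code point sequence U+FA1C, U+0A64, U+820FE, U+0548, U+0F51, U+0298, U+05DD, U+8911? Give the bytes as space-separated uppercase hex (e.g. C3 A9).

EF A8 9C E0 A9 A4 F2 82 83 BE D5 88 E0 BD 91 CA 98 D7 9D E8 A4 91

U+FA1C: 3-byte form → EF A8 9C.
U+0A64: 3-byte form → E0 A9 A4.
U+820FE: 4-byte form → F2 82 83 BE.
U+0548: 2-byte form → D5 88.
U+0F51: 3-byte form → E0 BD 91.
U+0298: 2-byte form → CA 98.
U+05DD: 2-byte form → D7 9D.
U+8911: 3-byte form → E8 A4 91.
Concatenated (22 bytes): EF A8 9C E0 A9 A4 F2 82 83 BE D5 88 E0 BD 91 CA 98 D7 9D E8 A4 91.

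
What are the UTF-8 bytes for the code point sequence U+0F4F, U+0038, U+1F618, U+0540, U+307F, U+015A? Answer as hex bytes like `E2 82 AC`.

E0 BD 8F 38 F0 9F 98 98 D5 80 E3 81 BF C5 9A

U+0F4F: 3-byte form → E0 BD 8F.
U+0038: 1-byte form → 38.
U+1F618: 4-byte form → F0 9F 98 98.
U+0540: 2-byte form → D5 80.
U+307F: 3-byte form → E3 81 BF.
U+015A: 2-byte form → C5 9A.
Concatenated (15 bytes): E0 BD 8F 38 F0 9F 98 98 D5 80 E3 81 BF C5 9A.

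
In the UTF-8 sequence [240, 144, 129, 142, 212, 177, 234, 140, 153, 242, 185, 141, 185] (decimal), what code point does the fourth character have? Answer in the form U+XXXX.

U+B9379

Offset 0: leading byte 0xF0 = 11110000 → 4-byte char #1 = F0 90 81 8E.
Offset 4: leading byte 0xD4 = 11010100 → 2-byte char #2 = D4 B1.
Offset 6: leading byte 0xEA = 11101010 → 3-byte char #3 = EA 8C 99.
Offset 9: leading byte 0xF2 = 11110010 → 4-byte char #4 = F2 B9 8D B9.
Leading byte 0xF2 = 11110010 matches 11110xxx → 4-byte sequence.
Byte 1: 0xF2 = 11110010, payload 010 (3 bits).
Byte 2: 0xB9 = 10111001 (10xxxxxx ✓), payload 111001.
Byte 3: 0x8D = 10001101 (10xxxxxx ✓), payload 001101.
Byte 4: 0xB9 = 10111001 (10xxxxxx ✓), payload 111001.
Concatenate: 010111001001101111001 = 0xB9379 (21 bits → U+B9379).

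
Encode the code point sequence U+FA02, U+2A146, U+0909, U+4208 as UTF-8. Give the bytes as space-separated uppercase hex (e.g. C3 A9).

EF A8 82 F0 AA 85 86 E0 A4 89 E4 88 88

U+FA02: 3-byte form → EF A8 82.
U+2A146: 4-byte form → F0 AA 85 86.
U+0909: 3-byte form → E0 A4 89.
U+4208: 3-byte form → E4 88 88.
Concatenated (13 bytes): EF A8 82 F0 AA 85 86 E0 A4 89 E4 88 88.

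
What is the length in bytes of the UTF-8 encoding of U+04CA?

2

U+04CA = 0x4CA. UTF-8 uses 1 byte below 0x80, 2 below 0x800, 3 below 0x10000, 4 up to 0x10FFFF. 0x4CA is in U+0080–U+07FF → 2 bytes.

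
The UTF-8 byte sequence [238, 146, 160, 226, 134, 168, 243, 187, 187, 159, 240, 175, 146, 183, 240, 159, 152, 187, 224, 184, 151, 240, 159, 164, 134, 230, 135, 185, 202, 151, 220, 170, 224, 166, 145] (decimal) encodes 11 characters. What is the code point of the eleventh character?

U+0991

Offset 0: leading byte 0xEE = 11101110 → 3-byte char #1 = EE 92 A0.
Offset 3: leading byte 0xE2 = 11100010 → 3-byte char #2 = E2 86 A8.
Offset 6: leading byte 0xF3 = 11110011 → 4-byte char #3 = F3 BB BB 9F.
Offset 10: leading byte 0xF0 = 11110000 → 4-byte char #4 = F0 AF 92 B7.
Offset 14: leading byte 0xF0 = 11110000 → 4-byte char #5 = F0 9F 98 BB.
Offset 18: leading byte 0xE0 = 11100000 → 3-byte char #6 = E0 B8 97.
Offset 21: leading byte 0xF0 = 11110000 → 4-byte char #7 = F0 9F A4 86.
Offset 25: leading byte 0xE6 = 11100110 → 3-byte char #8 = E6 87 B9.
Offset 28: leading byte 0xCA = 11001010 → 2-byte char #9 = CA 97.
Offset 30: leading byte 0xDC = 11011100 → 2-byte char #10 = DC AA.
Offset 32: leading byte 0xE0 = 11100000 → 3-byte char #11 = E0 A6 91.
Leading byte 0xE0 = 11100000 matches 1110xxxx → 3-byte sequence.
Byte 1: 0xE0 = 11100000, payload 0000 (4 bits).
Byte 2: 0xA6 = 10100110 (10xxxxxx ✓), payload 100110.
Byte 3: 0x91 = 10010001 (10xxxxxx ✓), payload 010001.
Concatenate: 0000100110010001 = 0x991 (16 bits → U+0991).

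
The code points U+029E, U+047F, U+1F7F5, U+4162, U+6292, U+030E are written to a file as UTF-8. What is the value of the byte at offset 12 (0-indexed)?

U+029E → 2-byte form CA 9E at offsets 0–1.
U+047F → 2-byte form D1 BF at offsets 2–3.
U+1F7F5 → 4-byte form F0 9F 9F B5 at offsets 4–7.
U+4162 → 3-byte form E4 85 A2 at offsets 8–10.
U+6292 → 3-byte form E6 8A 92 at offsets 11–13.
Offset 12 falls in char 5's range; it's byte 2 of E6 8A 92 = 0x8A.

0x8A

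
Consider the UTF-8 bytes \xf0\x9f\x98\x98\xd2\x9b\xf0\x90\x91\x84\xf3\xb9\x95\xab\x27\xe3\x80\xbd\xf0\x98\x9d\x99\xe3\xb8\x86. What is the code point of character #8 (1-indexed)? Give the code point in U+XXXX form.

U+3E06

Offset 0: leading byte 0xF0 = 11110000 → 4-byte char #1 = F0 9F 98 98.
Offset 4: leading byte 0xD2 = 11010010 → 2-byte char #2 = D2 9B.
Offset 6: leading byte 0xF0 = 11110000 → 4-byte char #3 = F0 90 91 84.
Offset 10: leading byte 0xF3 = 11110011 → 4-byte char #4 = F3 B9 95 AB.
Offset 14: leading byte 0x27 = 00100111 → 1-byte char #5 = 27.
Offset 15: leading byte 0xE3 = 11100011 → 3-byte char #6 = E3 80 BD.
Offset 18: leading byte 0xF0 = 11110000 → 4-byte char #7 = F0 98 9D 99.
Offset 22: leading byte 0xE3 = 11100011 → 3-byte char #8 = E3 B8 86.
Leading byte 0xE3 = 11100011 matches 1110xxxx → 3-byte sequence.
Byte 1: 0xE3 = 11100011, payload 0011 (4 bits).
Byte 2: 0xB8 = 10111000 (10xxxxxx ✓), payload 111000.
Byte 3: 0x86 = 10000110 (10xxxxxx ✓), payload 000110.
Concatenate: 0011111000000110 = 0x3E06 (16 bits → U+3E06).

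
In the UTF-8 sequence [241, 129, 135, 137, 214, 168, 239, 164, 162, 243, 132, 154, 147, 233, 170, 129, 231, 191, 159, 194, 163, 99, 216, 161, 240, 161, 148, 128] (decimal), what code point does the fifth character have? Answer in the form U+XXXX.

Offset 0: leading byte 0xF1 = 11110001 → 4-byte char #1 = F1 81 87 89.
Offset 4: leading byte 0xD6 = 11010110 → 2-byte char #2 = D6 A8.
Offset 6: leading byte 0xEF = 11101111 → 3-byte char #3 = EF A4 A2.
Offset 9: leading byte 0xF3 = 11110011 → 4-byte char #4 = F3 84 9A 93.
Offset 13: leading byte 0xE9 = 11101001 → 3-byte char #5 = E9 AA 81.
Leading byte 0xE9 = 11101001 matches 1110xxxx → 3-byte sequence.
Byte 1: 0xE9 = 11101001, payload 1001 (4 bits).
Byte 2: 0xAA = 10101010 (10xxxxxx ✓), payload 101010.
Byte 3: 0x81 = 10000001 (10xxxxxx ✓), payload 000001.
Concatenate: 1001101010000001 = 0x9A81 (16 bits → U+9A81).

U+9A81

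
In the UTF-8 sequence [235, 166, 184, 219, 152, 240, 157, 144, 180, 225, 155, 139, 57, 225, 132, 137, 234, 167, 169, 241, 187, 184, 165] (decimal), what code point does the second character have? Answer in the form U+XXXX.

U+06D8

Offset 0: leading byte 0xEB = 11101011 → 3-byte char #1 = EB A6 B8.
Offset 3: leading byte 0xDB = 11011011 → 2-byte char #2 = DB 98.
Leading byte 0xDB = 11011011 matches 110xxxxx → 2-byte sequence.
Byte 1: 0xDB = 11011011, payload 11011 (5 bits).
Byte 2: 0x98 = 10011000 (10xxxxxx ✓), payload 011000.
Concatenate: 11011011000 = 0x6D8 (11 bits → U+06D8).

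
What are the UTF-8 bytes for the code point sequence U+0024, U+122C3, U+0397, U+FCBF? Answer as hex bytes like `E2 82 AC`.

U+0024: 1-byte form → 24.
U+122C3: 4-byte form → F0 92 8B 83.
U+0397: 2-byte form → CE 97.
U+FCBF: 3-byte form → EF B2 BF.
Concatenated (10 bytes): 24 F0 92 8B 83 CE 97 EF B2 BF.

24 F0 92 8B 83 CE 97 EF B2 BF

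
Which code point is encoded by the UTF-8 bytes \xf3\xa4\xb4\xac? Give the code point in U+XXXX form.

Leading byte 0xF3 = 11110011 matches 11110xxx → 4-byte sequence.
Byte 1: 0xF3 = 11110011, payload 011 (3 bits).
Byte 2: 0xA4 = 10100100 (10xxxxxx ✓), payload 100100.
Byte 3: 0xB4 = 10110100 (10xxxxxx ✓), payload 110100.
Byte 4: 0xAC = 10101100 (10xxxxxx ✓), payload 101100.
Concatenate: 011100100110100101100 = 0xE4D2C (21 bits → U+E4D2C).

U+E4D2C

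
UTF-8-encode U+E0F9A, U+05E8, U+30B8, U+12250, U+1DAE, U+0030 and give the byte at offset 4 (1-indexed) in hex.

0x9A

1-indexed offset 4 is 0-indexed offset 3.
U+E0F9A → 4-byte form F3 A0 BE 9A at offsets 0–3.
Offset 3 falls in char 1's range; it's byte 4 of F3 A0 BE 9A = 0x9A.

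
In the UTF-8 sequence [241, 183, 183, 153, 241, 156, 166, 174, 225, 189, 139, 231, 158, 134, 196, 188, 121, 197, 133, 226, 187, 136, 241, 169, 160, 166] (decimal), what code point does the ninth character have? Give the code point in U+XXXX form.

U+69826

Offset 0: leading byte 0xF1 = 11110001 → 4-byte char #1 = F1 B7 B7 99.
Offset 4: leading byte 0xF1 = 11110001 → 4-byte char #2 = F1 9C A6 AE.
Offset 8: leading byte 0xE1 = 11100001 → 3-byte char #3 = E1 BD 8B.
Offset 11: leading byte 0xE7 = 11100111 → 3-byte char #4 = E7 9E 86.
Offset 14: leading byte 0xC4 = 11000100 → 2-byte char #5 = C4 BC.
Offset 16: leading byte 0x79 = 01111001 → 1-byte char #6 = 79.
Offset 17: leading byte 0xC5 = 11000101 → 2-byte char #7 = C5 85.
Offset 19: leading byte 0xE2 = 11100010 → 3-byte char #8 = E2 BB 88.
Offset 22: leading byte 0xF1 = 11110001 → 4-byte char #9 = F1 A9 A0 A6.
Leading byte 0xF1 = 11110001 matches 11110xxx → 4-byte sequence.
Byte 1: 0xF1 = 11110001, payload 001 (3 bits).
Byte 2: 0xA9 = 10101001 (10xxxxxx ✓), payload 101001.
Byte 3: 0xA0 = 10100000 (10xxxxxx ✓), payload 100000.
Byte 4: 0xA6 = 10100110 (10xxxxxx ✓), payload 100110.
Concatenate: 001101001100000100110 = 0x69826 (21 bits → U+69826).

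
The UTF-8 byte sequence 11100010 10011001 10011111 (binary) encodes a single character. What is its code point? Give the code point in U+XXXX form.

Leading byte 0xE2 = 11100010 matches 1110xxxx → 3-byte sequence.
Byte 1: 0xE2 = 11100010, payload 0010 (4 bits).
Byte 2: 0x99 = 10011001 (10xxxxxx ✓), payload 011001.
Byte 3: 0x9F = 10011111 (10xxxxxx ✓), payload 011111.
Concatenate: 0010011001011111 = 0x265F (16 bits → U+265F).

U+265F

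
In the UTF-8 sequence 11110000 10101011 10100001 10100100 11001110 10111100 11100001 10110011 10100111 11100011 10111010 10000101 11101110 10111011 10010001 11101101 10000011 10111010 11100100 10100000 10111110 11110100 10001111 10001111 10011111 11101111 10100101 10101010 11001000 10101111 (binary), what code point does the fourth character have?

U+3E85

Offset 0: leading byte 0xF0 = 11110000 → 4-byte char #1 = F0 AB A1 A4.
Offset 4: leading byte 0xCE = 11001110 → 2-byte char #2 = CE BC.
Offset 6: leading byte 0xE1 = 11100001 → 3-byte char #3 = E1 B3 A7.
Offset 9: leading byte 0xE3 = 11100011 → 3-byte char #4 = E3 BA 85.
Leading byte 0xE3 = 11100011 matches 1110xxxx → 3-byte sequence.
Byte 1: 0xE3 = 11100011, payload 0011 (4 bits).
Byte 2: 0xBA = 10111010 (10xxxxxx ✓), payload 111010.
Byte 3: 0x85 = 10000101 (10xxxxxx ✓), payload 000101.
Concatenate: 0011111010000101 = 0x3E85 (16 bits → U+3E85).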